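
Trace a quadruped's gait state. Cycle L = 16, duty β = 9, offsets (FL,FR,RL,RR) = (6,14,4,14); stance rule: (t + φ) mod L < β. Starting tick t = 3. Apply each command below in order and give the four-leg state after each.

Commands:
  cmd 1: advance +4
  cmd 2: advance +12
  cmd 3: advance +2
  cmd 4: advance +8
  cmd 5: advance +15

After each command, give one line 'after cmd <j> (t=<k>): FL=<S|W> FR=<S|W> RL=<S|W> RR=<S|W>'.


start t=3: FL=W FR=S RL=S RR=S
cmd 1: advance +4 → t=7, phase=(13,5,11,5) → FL=W FR=S RL=W RR=S
cmd 2: advance +12 → t=19, phase=(9,1,7,1) → FL=W FR=S RL=S RR=S
cmd 3: advance +2 → t=21, phase=(11,3,9,3) → FL=W FR=S RL=W RR=S
cmd 4: advance +8 → t=29, phase=(3,11,1,11) → FL=S FR=W RL=S RR=W
cmd 5: advance +15 → t=44, phase=(2,10,0,10) → FL=S FR=W RL=S RR=W

after cmd 1 (t=7): FL=W FR=S RL=W RR=S
after cmd 2 (t=19): FL=W FR=S RL=S RR=S
after cmd 3 (t=21): FL=W FR=S RL=W RR=S
after cmd 4 (t=29): FL=S FR=W RL=S RR=W
after cmd 5 (t=44): FL=S FR=W RL=S RR=W


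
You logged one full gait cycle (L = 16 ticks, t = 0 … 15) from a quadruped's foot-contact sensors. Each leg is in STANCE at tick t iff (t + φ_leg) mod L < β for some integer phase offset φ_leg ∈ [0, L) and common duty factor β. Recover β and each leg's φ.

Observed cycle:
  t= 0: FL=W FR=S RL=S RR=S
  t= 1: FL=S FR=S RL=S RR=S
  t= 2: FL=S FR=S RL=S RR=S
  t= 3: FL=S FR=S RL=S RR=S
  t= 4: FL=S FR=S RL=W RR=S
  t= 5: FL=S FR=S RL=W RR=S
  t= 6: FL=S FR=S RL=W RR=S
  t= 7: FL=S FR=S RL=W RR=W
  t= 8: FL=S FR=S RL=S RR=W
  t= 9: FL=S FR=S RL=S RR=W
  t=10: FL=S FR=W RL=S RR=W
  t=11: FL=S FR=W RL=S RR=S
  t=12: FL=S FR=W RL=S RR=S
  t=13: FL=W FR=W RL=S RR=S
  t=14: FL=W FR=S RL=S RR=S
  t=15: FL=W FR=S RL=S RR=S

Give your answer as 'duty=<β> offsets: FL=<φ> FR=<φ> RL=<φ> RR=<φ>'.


duty=12 offsets: FL=15 FR=2 RL=8 RR=5

duty β = stance ticks per leg = 12
FL: stance ticks = 12; W→S at t=1 → φ=15
FR: stance ticks = 12; W→S at t=14 → φ=2
RL: stance ticks = 12; W→S at t=8 → φ=8
RR: stance ticks = 12; W→S at t=11 → φ=5


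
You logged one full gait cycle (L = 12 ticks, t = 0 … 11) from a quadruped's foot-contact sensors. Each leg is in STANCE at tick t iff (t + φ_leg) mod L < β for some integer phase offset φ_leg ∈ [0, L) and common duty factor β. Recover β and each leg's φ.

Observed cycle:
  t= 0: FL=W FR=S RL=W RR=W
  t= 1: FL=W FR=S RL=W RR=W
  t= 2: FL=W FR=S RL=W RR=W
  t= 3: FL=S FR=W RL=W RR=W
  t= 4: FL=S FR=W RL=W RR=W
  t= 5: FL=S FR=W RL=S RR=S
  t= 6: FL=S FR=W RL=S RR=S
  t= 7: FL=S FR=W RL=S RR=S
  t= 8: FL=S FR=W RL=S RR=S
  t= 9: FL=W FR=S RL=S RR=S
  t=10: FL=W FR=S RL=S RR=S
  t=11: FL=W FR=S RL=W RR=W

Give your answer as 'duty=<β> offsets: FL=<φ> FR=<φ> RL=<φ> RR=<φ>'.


duty=6 offsets: FL=9 FR=3 RL=7 RR=7

duty β = stance ticks per leg = 6
FL: stance ticks = 6; W→S at t=3 → φ=9
FR: stance ticks = 6; W→S at t=9 → φ=3
RL: stance ticks = 6; W→S at t=5 → φ=7
RR: stance ticks = 6; W→S at t=5 → φ=7


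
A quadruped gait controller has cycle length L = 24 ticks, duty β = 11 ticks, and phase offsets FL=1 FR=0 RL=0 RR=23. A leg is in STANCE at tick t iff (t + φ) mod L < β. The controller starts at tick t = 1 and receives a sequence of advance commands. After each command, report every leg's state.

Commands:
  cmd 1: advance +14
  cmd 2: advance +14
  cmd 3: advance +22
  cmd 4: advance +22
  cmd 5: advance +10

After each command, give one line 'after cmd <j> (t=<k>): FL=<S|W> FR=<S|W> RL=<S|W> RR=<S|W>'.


start t=1: FL=S FR=S RL=S RR=S
cmd 1: advance +14 → t=15, phase=(16,15,15,14) → FL=W FR=W RL=W RR=W
cmd 2: advance +14 → t=29, phase=(6,5,5,4) → FL=S FR=S RL=S RR=S
cmd 3: advance +22 → t=51, phase=(4,3,3,2) → FL=S FR=S RL=S RR=S
cmd 4: advance +22 → t=73, phase=(2,1,1,0) → FL=S FR=S RL=S RR=S
cmd 5: advance +10 → t=83, phase=(12,11,11,10) → FL=W FR=W RL=W RR=S

after cmd 1 (t=15): FL=W FR=W RL=W RR=W
after cmd 2 (t=29): FL=S FR=S RL=S RR=S
after cmd 3 (t=51): FL=S FR=S RL=S RR=S
after cmd 4 (t=73): FL=S FR=S RL=S RR=S
after cmd 5 (t=83): FL=W FR=W RL=W RR=S


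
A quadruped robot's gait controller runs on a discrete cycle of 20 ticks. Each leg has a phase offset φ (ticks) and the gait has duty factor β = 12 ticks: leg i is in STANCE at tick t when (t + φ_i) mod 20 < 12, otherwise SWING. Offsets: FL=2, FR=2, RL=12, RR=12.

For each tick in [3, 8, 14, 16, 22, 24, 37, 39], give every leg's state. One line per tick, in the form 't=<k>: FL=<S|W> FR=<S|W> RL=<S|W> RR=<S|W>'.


t=3: phase=(5,5,15,15) vs β=12 → FL=S FR=S RL=W RR=W
t=8: phase=(10,10,0,0) vs β=12 → FL=S FR=S RL=S RR=S
t=14: phase=(16,16,6,6) vs β=12 → FL=W FR=W RL=S RR=S
t=16: phase=(18,18,8,8) vs β=12 → FL=W FR=W RL=S RR=S
t=22: phase=(4,4,14,14) vs β=12 → FL=S FR=S RL=W RR=W
t=24: phase=(6,6,16,16) vs β=12 → FL=S FR=S RL=W RR=W
t=37: phase=(19,19,9,9) vs β=12 → FL=W FR=W RL=S RR=S
t=39: phase=(1,1,11,11) vs β=12 → FL=S FR=S RL=S RR=S

t=3: FL=S FR=S RL=W RR=W
t=8: FL=S FR=S RL=S RR=S
t=14: FL=W FR=W RL=S RR=S
t=16: FL=W FR=W RL=S RR=S
t=22: FL=S FR=S RL=W RR=W
t=24: FL=S FR=S RL=W RR=W
t=37: FL=W FR=W RL=S RR=S
t=39: FL=S FR=S RL=S RR=S


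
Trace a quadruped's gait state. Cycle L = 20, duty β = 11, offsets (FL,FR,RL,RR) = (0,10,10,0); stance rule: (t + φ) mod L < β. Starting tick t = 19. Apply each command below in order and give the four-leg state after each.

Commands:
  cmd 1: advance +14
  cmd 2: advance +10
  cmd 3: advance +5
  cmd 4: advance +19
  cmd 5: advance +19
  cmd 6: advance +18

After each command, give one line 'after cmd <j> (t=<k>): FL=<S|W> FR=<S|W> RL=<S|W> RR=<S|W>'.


after cmd 1 (t=33): FL=W FR=S RL=S RR=W
after cmd 2 (t=43): FL=S FR=W RL=W RR=S
after cmd 3 (t=48): FL=S FR=W RL=W RR=S
after cmd 4 (t=67): FL=S FR=W RL=W RR=S
after cmd 5 (t=86): FL=S FR=W RL=W RR=S
after cmd 6 (t=104): FL=S FR=W RL=W RR=S

start t=19: FL=W FR=S RL=S RR=W
cmd 1: advance +14 → t=33, phase=(13,3,3,13) → FL=W FR=S RL=S RR=W
cmd 2: advance +10 → t=43, phase=(3,13,13,3) → FL=S FR=W RL=W RR=S
cmd 3: advance +5 → t=48, phase=(8,18,18,8) → FL=S FR=W RL=W RR=S
cmd 4: advance +19 → t=67, phase=(7,17,17,7) → FL=S FR=W RL=W RR=S
cmd 5: advance +19 → t=86, phase=(6,16,16,6) → FL=S FR=W RL=W RR=S
cmd 6: advance +18 → t=104, phase=(4,14,14,4) → FL=S FR=W RL=W RR=S


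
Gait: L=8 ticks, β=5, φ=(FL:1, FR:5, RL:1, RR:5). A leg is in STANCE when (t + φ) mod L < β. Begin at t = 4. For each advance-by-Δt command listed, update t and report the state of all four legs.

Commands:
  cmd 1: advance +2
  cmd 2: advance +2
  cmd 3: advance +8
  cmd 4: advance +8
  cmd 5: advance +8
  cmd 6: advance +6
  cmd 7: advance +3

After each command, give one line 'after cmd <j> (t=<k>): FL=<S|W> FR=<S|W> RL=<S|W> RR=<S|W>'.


after cmd 1 (t=6): FL=W FR=S RL=W RR=S
after cmd 2 (t=8): FL=S FR=W RL=S RR=W
after cmd 3 (t=16): FL=S FR=W RL=S RR=W
after cmd 4 (t=24): FL=S FR=W RL=S RR=W
after cmd 5 (t=32): FL=S FR=W RL=S RR=W
after cmd 6 (t=38): FL=W FR=S RL=W RR=S
after cmd 7 (t=41): FL=S FR=W RL=S RR=W

start t=4: FL=W FR=S RL=W RR=S
cmd 1: advance +2 → t=6, phase=(7,3,7,3) → FL=W FR=S RL=W RR=S
cmd 2: advance +2 → t=8, phase=(1,5,1,5) → FL=S FR=W RL=S RR=W
cmd 3: advance +8 → t=16, phase=(1,5,1,5) → FL=S FR=W RL=S RR=W
cmd 4: advance +8 → t=24, phase=(1,5,1,5) → FL=S FR=W RL=S RR=W
cmd 5: advance +8 → t=32, phase=(1,5,1,5) → FL=S FR=W RL=S RR=W
cmd 6: advance +6 → t=38, phase=(7,3,7,3) → FL=W FR=S RL=W RR=S
cmd 7: advance +3 → t=41, phase=(2,6,2,6) → FL=S FR=W RL=S RR=W


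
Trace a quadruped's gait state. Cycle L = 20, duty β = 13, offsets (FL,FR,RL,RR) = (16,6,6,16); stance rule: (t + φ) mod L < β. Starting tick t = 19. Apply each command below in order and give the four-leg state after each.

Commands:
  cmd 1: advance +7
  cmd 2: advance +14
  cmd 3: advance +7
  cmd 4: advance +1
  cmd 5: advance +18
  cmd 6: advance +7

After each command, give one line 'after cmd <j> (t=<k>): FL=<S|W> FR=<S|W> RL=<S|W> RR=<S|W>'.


start t=19: FL=W FR=S RL=S RR=W
cmd 1: advance +7 → t=26, phase=(2,12,12,2) → FL=S FR=S RL=S RR=S
cmd 2: advance +14 → t=40, phase=(16,6,6,16) → FL=W FR=S RL=S RR=W
cmd 3: advance +7 → t=47, phase=(3,13,13,3) → FL=S FR=W RL=W RR=S
cmd 4: advance +1 → t=48, phase=(4,14,14,4) → FL=S FR=W RL=W RR=S
cmd 5: advance +18 → t=66, phase=(2,12,12,2) → FL=S FR=S RL=S RR=S
cmd 6: advance +7 → t=73, phase=(9,19,19,9) → FL=S FR=W RL=W RR=S

after cmd 1 (t=26): FL=S FR=S RL=S RR=S
after cmd 2 (t=40): FL=W FR=S RL=S RR=W
after cmd 3 (t=47): FL=S FR=W RL=W RR=S
after cmd 4 (t=48): FL=S FR=W RL=W RR=S
after cmd 5 (t=66): FL=S FR=S RL=S RR=S
after cmd 6 (t=73): FL=S FR=W RL=W RR=S


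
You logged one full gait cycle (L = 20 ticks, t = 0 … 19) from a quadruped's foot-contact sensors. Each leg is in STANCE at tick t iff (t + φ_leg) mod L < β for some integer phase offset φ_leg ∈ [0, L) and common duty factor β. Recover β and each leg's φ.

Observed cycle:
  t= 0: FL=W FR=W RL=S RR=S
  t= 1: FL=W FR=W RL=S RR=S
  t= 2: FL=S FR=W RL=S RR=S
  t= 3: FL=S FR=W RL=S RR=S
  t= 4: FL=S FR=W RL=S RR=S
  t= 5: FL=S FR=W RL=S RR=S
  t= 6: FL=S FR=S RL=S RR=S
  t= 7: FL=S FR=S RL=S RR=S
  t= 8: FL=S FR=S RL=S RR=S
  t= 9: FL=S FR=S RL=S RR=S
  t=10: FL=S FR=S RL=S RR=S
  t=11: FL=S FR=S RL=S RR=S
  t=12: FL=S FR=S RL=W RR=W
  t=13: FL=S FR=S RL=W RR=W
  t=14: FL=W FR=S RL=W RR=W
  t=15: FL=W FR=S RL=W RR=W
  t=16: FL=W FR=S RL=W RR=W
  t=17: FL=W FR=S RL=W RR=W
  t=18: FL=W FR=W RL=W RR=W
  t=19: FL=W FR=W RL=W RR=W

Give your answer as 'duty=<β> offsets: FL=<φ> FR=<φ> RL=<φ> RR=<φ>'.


duty β = stance ticks per leg = 12
FL: stance ticks = 12; W→S at t=2 → φ=18
FR: stance ticks = 12; W→S at t=6 → φ=14
RL: stance ticks = 12; W→S at t=0 → φ=0
RR: stance ticks = 12; W→S at t=0 → φ=0

duty=12 offsets: FL=18 FR=14 RL=0 RR=0


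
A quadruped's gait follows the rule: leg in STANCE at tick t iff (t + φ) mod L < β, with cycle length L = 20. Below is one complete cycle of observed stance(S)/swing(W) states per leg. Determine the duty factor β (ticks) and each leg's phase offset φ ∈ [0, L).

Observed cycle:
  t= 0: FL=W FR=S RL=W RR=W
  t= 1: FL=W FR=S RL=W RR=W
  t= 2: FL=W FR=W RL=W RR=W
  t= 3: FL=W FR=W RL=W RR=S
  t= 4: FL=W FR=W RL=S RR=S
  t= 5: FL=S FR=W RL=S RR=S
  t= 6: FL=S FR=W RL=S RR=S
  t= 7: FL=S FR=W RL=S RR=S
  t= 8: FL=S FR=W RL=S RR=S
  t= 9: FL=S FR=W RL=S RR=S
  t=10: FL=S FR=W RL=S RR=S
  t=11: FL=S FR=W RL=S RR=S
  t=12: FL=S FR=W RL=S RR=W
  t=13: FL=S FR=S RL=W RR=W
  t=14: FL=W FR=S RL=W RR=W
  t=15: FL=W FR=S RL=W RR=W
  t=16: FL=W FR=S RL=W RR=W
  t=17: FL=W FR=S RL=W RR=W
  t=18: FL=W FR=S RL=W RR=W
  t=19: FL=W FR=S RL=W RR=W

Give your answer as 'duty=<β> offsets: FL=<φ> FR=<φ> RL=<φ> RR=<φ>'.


duty β = stance ticks per leg = 9
FL: stance ticks = 9; W→S at t=5 → φ=15
FR: stance ticks = 9; W→S at t=13 → φ=7
RL: stance ticks = 9; W→S at t=4 → φ=16
RR: stance ticks = 9; W→S at t=3 → φ=17

duty=9 offsets: FL=15 FR=7 RL=16 RR=17


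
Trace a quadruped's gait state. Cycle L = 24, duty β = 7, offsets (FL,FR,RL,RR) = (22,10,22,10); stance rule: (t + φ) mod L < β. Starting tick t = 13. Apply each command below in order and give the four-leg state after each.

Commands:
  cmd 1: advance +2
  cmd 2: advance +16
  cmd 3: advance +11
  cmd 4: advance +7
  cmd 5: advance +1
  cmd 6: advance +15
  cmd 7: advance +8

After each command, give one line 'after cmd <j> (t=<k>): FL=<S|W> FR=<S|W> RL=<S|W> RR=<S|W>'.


after cmd 1 (t=15): FL=W FR=S RL=W RR=S
after cmd 2 (t=31): FL=S FR=W RL=S RR=W
after cmd 3 (t=42): FL=W FR=S RL=W RR=S
after cmd 4 (t=49): FL=W FR=W RL=W RR=W
after cmd 5 (t=50): FL=S FR=W RL=S RR=W
after cmd 6 (t=65): FL=W FR=S RL=W RR=S
after cmd 7 (t=73): FL=W FR=W RL=W RR=W

start t=13: FL=W FR=W RL=W RR=W
cmd 1: advance +2 → t=15, phase=(13,1,13,1) → FL=W FR=S RL=W RR=S
cmd 2: advance +16 → t=31, phase=(5,17,5,17) → FL=S FR=W RL=S RR=W
cmd 3: advance +11 → t=42, phase=(16,4,16,4) → FL=W FR=S RL=W RR=S
cmd 4: advance +7 → t=49, phase=(23,11,23,11) → FL=W FR=W RL=W RR=W
cmd 5: advance +1 → t=50, phase=(0,12,0,12) → FL=S FR=W RL=S RR=W
cmd 6: advance +15 → t=65, phase=(15,3,15,3) → FL=W FR=S RL=W RR=S
cmd 7: advance +8 → t=73, phase=(23,11,23,11) → FL=W FR=W RL=W RR=W


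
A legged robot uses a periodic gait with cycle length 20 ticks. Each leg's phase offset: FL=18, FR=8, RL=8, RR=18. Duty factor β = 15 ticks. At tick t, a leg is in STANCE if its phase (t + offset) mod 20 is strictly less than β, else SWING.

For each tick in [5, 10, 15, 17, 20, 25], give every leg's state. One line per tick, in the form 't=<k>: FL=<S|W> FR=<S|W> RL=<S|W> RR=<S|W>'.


t=5: phase=(3,13,13,3) vs β=15 → FL=S FR=S RL=S RR=S
t=10: phase=(8,18,18,8) vs β=15 → FL=S FR=W RL=W RR=S
t=15: phase=(13,3,3,13) vs β=15 → FL=S FR=S RL=S RR=S
t=17: phase=(15,5,5,15) vs β=15 → FL=W FR=S RL=S RR=W
t=20: phase=(18,8,8,18) vs β=15 → FL=W FR=S RL=S RR=W
t=25: phase=(3,13,13,3) vs β=15 → FL=S FR=S RL=S RR=S

t=5: FL=S FR=S RL=S RR=S
t=10: FL=S FR=W RL=W RR=S
t=15: FL=S FR=S RL=S RR=S
t=17: FL=W FR=S RL=S RR=W
t=20: FL=W FR=S RL=S RR=W
t=25: FL=S FR=S RL=S RR=S


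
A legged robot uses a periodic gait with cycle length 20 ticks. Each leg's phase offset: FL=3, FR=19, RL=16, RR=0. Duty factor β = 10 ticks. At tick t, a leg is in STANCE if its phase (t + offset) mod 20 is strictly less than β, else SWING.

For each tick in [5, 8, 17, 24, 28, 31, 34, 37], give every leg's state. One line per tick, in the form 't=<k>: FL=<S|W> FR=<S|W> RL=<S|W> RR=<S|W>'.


t=5: FL=S FR=S RL=S RR=S
t=8: FL=W FR=S RL=S RR=S
t=17: FL=S FR=W RL=W RR=W
t=24: FL=S FR=S RL=S RR=S
t=28: FL=W FR=S RL=S RR=S
t=31: FL=W FR=W RL=S RR=W
t=34: FL=W FR=W RL=W RR=W
t=37: FL=S FR=W RL=W RR=W

t=5: phase=(8,4,1,5) vs β=10 → FL=S FR=S RL=S RR=S
t=8: phase=(11,7,4,8) vs β=10 → FL=W FR=S RL=S RR=S
t=17: phase=(0,16,13,17) vs β=10 → FL=S FR=W RL=W RR=W
t=24: phase=(7,3,0,4) vs β=10 → FL=S FR=S RL=S RR=S
t=28: phase=(11,7,4,8) vs β=10 → FL=W FR=S RL=S RR=S
t=31: phase=(14,10,7,11) vs β=10 → FL=W FR=W RL=S RR=W
t=34: phase=(17,13,10,14) vs β=10 → FL=W FR=W RL=W RR=W
t=37: phase=(0,16,13,17) vs β=10 → FL=S FR=W RL=W RR=W


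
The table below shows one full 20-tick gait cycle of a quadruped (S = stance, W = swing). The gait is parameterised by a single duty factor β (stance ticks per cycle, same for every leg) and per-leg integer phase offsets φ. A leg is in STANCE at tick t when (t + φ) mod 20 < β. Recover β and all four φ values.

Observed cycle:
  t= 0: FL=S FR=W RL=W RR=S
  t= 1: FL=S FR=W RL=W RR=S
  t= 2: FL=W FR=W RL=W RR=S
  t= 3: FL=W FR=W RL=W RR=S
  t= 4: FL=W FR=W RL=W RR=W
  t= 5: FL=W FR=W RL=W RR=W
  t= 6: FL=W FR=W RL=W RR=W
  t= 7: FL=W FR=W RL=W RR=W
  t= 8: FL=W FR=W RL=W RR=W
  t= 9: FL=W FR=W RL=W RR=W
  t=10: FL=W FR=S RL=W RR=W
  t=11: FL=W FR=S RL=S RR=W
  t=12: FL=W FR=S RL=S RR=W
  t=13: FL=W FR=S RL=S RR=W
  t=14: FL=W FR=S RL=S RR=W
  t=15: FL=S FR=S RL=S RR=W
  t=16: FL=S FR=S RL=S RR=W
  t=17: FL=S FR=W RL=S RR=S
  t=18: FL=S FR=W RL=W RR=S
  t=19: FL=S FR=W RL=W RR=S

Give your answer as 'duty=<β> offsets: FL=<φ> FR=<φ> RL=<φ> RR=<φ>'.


duty β = stance ticks per leg = 7
FL: stance ticks = 7; W→S at t=15 → φ=5
FR: stance ticks = 7; W→S at t=10 → φ=10
RL: stance ticks = 7; W→S at t=11 → φ=9
RR: stance ticks = 7; W→S at t=17 → φ=3

duty=7 offsets: FL=5 FR=10 RL=9 RR=3


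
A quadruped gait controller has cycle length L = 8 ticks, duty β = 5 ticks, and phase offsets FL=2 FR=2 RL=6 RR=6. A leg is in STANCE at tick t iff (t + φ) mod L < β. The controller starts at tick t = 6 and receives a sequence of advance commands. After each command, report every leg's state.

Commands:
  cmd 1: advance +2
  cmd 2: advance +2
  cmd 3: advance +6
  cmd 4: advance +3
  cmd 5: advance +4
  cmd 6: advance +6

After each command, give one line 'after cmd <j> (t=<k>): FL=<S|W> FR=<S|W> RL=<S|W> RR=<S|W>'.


after cmd 1 (t=8): FL=S FR=S RL=W RR=W
after cmd 2 (t=10): FL=S FR=S RL=S RR=S
after cmd 3 (t=16): FL=S FR=S RL=W RR=W
after cmd 4 (t=19): FL=W FR=W RL=S RR=S
after cmd 5 (t=23): FL=S FR=S RL=W RR=W
after cmd 6 (t=29): FL=W FR=W RL=S RR=S

start t=6: FL=S FR=S RL=S RR=S
cmd 1: advance +2 → t=8, phase=(2,2,6,6) → FL=S FR=S RL=W RR=W
cmd 2: advance +2 → t=10, phase=(4,4,0,0) → FL=S FR=S RL=S RR=S
cmd 3: advance +6 → t=16, phase=(2,2,6,6) → FL=S FR=S RL=W RR=W
cmd 4: advance +3 → t=19, phase=(5,5,1,1) → FL=W FR=W RL=S RR=S
cmd 5: advance +4 → t=23, phase=(1,1,5,5) → FL=S FR=S RL=W RR=W
cmd 6: advance +6 → t=29, phase=(7,7,3,3) → FL=W FR=W RL=S RR=S


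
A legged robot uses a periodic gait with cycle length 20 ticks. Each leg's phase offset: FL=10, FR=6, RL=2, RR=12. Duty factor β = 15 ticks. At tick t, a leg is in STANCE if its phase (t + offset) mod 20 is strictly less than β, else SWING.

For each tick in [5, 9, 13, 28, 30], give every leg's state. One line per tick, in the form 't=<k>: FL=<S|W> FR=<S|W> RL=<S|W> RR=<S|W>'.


t=5: phase=(15,11,7,17) vs β=15 → FL=W FR=S RL=S RR=W
t=9: phase=(19,15,11,1) vs β=15 → FL=W FR=W RL=S RR=S
t=13: phase=(3,19,15,5) vs β=15 → FL=S FR=W RL=W RR=S
t=28: phase=(18,14,10,0) vs β=15 → FL=W FR=S RL=S RR=S
t=30: phase=(0,16,12,2) vs β=15 → FL=S FR=W RL=S RR=S

t=5: FL=W FR=S RL=S RR=W
t=9: FL=W FR=W RL=S RR=S
t=13: FL=S FR=W RL=W RR=S
t=28: FL=W FR=S RL=S RR=S
t=30: FL=S FR=W RL=S RR=S


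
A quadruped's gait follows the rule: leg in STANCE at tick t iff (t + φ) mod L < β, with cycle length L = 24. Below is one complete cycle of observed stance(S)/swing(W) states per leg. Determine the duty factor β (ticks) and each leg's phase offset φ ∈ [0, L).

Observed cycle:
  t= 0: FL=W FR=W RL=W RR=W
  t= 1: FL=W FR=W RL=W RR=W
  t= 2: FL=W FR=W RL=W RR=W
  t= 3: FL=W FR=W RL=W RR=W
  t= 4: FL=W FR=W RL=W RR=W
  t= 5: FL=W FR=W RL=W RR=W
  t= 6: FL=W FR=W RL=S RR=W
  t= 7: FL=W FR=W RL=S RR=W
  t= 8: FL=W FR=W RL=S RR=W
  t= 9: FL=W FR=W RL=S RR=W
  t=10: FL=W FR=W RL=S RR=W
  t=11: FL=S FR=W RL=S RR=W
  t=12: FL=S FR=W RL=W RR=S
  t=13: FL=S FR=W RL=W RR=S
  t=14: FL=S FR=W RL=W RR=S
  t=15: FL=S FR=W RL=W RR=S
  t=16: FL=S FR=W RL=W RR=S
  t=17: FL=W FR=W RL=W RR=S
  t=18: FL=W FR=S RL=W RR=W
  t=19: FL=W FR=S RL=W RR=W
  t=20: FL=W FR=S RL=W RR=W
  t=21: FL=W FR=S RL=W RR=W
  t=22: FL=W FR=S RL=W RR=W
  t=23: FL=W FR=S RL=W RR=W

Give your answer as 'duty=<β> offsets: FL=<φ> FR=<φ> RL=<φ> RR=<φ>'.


duty=6 offsets: FL=13 FR=6 RL=18 RR=12

duty β = stance ticks per leg = 6
FL: stance ticks = 6; W→S at t=11 → φ=13
FR: stance ticks = 6; W→S at t=18 → φ=6
RL: stance ticks = 6; W→S at t=6 → φ=18
RR: stance ticks = 6; W→S at t=12 → φ=12


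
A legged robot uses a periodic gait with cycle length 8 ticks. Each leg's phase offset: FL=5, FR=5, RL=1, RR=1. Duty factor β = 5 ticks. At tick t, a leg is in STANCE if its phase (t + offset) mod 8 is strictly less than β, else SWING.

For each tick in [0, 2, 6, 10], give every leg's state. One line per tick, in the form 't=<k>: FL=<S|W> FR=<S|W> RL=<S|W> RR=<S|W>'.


t=0: phase=(5,5,1,1) vs β=5 → FL=W FR=W RL=S RR=S
t=2: phase=(7,7,3,3) vs β=5 → FL=W FR=W RL=S RR=S
t=6: phase=(3,3,7,7) vs β=5 → FL=S FR=S RL=W RR=W
t=10: phase=(7,7,3,3) vs β=5 → FL=W FR=W RL=S RR=S

t=0: FL=W FR=W RL=S RR=S
t=2: FL=W FR=W RL=S RR=S
t=6: FL=S FR=S RL=W RR=W
t=10: FL=W FR=W RL=S RR=S


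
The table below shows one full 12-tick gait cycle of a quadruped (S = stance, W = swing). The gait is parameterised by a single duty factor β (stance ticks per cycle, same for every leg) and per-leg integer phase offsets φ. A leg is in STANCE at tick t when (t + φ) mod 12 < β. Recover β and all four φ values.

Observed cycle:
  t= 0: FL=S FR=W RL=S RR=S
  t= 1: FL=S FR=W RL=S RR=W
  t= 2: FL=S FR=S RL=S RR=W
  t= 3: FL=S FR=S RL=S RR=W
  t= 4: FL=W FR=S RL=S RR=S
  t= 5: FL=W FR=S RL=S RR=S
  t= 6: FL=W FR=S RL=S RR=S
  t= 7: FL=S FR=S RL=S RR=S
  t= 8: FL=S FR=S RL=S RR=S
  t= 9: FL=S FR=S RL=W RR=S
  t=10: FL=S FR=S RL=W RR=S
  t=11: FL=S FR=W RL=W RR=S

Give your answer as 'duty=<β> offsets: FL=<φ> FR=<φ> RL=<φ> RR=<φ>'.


duty=9 offsets: FL=5 FR=10 RL=0 RR=8

duty β = stance ticks per leg = 9
FL: stance ticks = 9; W→S at t=7 → φ=5
FR: stance ticks = 9; W→S at t=2 → φ=10
RL: stance ticks = 9; W→S at t=0 → φ=0
RR: stance ticks = 9; W→S at t=4 → φ=8


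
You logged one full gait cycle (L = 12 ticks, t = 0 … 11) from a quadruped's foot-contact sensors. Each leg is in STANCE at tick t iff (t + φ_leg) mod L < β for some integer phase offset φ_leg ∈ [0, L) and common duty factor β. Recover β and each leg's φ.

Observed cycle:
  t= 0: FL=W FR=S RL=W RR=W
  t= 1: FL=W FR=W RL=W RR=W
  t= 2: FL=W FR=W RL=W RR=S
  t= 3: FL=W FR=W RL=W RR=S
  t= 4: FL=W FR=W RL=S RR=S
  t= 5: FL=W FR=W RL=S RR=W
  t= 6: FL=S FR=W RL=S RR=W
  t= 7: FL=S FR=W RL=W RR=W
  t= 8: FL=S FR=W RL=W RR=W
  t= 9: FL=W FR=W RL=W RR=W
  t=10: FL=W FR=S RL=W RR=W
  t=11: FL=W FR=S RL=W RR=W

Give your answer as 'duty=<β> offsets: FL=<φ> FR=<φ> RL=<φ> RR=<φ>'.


duty β = stance ticks per leg = 3
FL: stance ticks = 3; W→S at t=6 → φ=6
FR: stance ticks = 3; W→S at t=10 → φ=2
RL: stance ticks = 3; W→S at t=4 → φ=8
RR: stance ticks = 3; W→S at t=2 → φ=10

duty=3 offsets: FL=6 FR=2 RL=8 RR=10


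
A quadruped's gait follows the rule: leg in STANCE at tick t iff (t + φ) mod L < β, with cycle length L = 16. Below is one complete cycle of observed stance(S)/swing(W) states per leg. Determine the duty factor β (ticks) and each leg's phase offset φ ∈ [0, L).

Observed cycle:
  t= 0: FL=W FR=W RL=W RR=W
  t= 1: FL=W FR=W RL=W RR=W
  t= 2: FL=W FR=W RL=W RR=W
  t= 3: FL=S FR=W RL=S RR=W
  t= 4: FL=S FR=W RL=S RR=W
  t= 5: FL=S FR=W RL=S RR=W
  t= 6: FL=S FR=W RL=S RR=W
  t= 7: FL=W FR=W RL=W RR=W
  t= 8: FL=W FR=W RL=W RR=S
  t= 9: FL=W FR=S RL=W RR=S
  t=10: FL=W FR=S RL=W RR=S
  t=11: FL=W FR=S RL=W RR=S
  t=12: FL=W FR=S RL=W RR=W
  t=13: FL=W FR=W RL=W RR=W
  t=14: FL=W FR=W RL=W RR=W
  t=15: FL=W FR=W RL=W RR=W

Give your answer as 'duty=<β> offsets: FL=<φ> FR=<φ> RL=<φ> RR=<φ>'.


duty β = stance ticks per leg = 4
FL: stance ticks = 4; W→S at t=3 → φ=13
FR: stance ticks = 4; W→S at t=9 → φ=7
RL: stance ticks = 4; W→S at t=3 → φ=13
RR: stance ticks = 4; W→S at t=8 → φ=8

duty=4 offsets: FL=13 FR=7 RL=13 RR=8


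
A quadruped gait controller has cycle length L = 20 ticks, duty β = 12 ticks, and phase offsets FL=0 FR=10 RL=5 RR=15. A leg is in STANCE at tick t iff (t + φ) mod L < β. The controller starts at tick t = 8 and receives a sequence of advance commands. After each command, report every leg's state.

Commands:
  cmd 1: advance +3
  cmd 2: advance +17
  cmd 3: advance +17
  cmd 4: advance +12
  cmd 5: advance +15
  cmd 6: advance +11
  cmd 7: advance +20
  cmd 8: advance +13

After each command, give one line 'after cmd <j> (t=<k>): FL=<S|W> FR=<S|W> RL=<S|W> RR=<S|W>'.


start t=8: FL=S FR=W RL=W RR=S
cmd 1: advance +3 → t=11, phase=(11,1,16,6) → FL=S FR=S RL=W RR=S
cmd 2: advance +17 → t=28, phase=(8,18,13,3) → FL=S FR=W RL=W RR=S
cmd 3: advance +17 → t=45, phase=(5,15,10,0) → FL=S FR=W RL=S RR=S
cmd 4: advance +12 → t=57, phase=(17,7,2,12) → FL=W FR=S RL=S RR=W
cmd 5: advance +15 → t=72, phase=(12,2,17,7) → FL=W FR=S RL=W RR=S
cmd 6: advance +11 → t=83, phase=(3,13,8,18) → FL=S FR=W RL=S RR=W
cmd 7: advance +20 → t=103, phase=(3,13,8,18) → FL=S FR=W RL=S RR=W
cmd 8: advance +13 → t=116, phase=(16,6,1,11) → FL=W FR=S RL=S RR=S

after cmd 1 (t=11): FL=S FR=S RL=W RR=S
after cmd 2 (t=28): FL=S FR=W RL=W RR=S
after cmd 3 (t=45): FL=S FR=W RL=S RR=S
after cmd 4 (t=57): FL=W FR=S RL=S RR=W
after cmd 5 (t=72): FL=W FR=S RL=W RR=S
after cmd 6 (t=83): FL=S FR=W RL=S RR=W
after cmd 7 (t=103): FL=S FR=W RL=S RR=W
after cmd 8 (t=116): FL=W FR=S RL=S RR=S


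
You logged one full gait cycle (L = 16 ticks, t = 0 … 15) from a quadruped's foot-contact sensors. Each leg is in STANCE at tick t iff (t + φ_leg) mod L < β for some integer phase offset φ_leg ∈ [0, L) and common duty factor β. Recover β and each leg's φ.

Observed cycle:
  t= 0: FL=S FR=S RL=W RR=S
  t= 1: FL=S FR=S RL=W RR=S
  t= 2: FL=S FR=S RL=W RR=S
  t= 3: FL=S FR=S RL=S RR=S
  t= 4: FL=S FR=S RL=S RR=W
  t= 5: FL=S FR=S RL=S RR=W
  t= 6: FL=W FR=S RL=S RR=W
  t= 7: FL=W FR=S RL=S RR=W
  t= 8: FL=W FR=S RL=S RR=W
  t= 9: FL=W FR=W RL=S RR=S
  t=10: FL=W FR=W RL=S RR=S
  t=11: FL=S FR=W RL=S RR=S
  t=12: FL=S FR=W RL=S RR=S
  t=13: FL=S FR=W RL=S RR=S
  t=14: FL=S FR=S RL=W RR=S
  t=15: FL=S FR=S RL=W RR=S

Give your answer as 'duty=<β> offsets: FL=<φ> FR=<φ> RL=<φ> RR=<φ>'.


duty=11 offsets: FL=5 FR=2 RL=13 RR=7

duty β = stance ticks per leg = 11
FL: stance ticks = 11; W→S at t=11 → φ=5
FR: stance ticks = 11; W→S at t=14 → φ=2
RL: stance ticks = 11; W→S at t=3 → φ=13
RR: stance ticks = 11; W→S at t=9 → φ=7


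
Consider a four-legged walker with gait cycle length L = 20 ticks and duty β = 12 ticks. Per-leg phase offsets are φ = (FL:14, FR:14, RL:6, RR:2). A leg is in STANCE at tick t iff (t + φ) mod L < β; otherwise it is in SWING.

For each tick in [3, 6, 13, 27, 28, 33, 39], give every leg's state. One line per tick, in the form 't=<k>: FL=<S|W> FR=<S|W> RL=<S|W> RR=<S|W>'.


t=3: phase=(17,17,9,5) vs β=12 → FL=W FR=W RL=S RR=S
t=6: phase=(0,0,12,8) vs β=12 → FL=S FR=S RL=W RR=S
t=13: phase=(7,7,19,15) vs β=12 → FL=S FR=S RL=W RR=W
t=27: phase=(1,1,13,9) vs β=12 → FL=S FR=S RL=W RR=S
t=28: phase=(2,2,14,10) vs β=12 → FL=S FR=S RL=W RR=S
t=33: phase=(7,7,19,15) vs β=12 → FL=S FR=S RL=W RR=W
t=39: phase=(13,13,5,1) vs β=12 → FL=W FR=W RL=S RR=S

t=3: FL=W FR=W RL=S RR=S
t=6: FL=S FR=S RL=W RR=S
t=13: FL=S FR=S RL=W RR=W
t=27: FL=S FR=S RL=W RR=S
t=28: FL=S FR=S RL=W RR=S
t=33: FL=S FR=S RL=W RR=W
t=39: FL=W FR=W RL=S RR=S


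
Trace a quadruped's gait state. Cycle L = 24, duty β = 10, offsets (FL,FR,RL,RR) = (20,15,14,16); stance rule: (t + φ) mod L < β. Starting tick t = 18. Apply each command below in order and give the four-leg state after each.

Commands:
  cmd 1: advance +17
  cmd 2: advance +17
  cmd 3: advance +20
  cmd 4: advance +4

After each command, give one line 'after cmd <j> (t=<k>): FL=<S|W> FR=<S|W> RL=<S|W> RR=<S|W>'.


after cmd 1 (t=35): FL=S FR=S RL=S RR=S
after cmd 2 (t=52): FL=S FR=W RL=W RR=W
after cmd 3 (t=72): FL=W FR=W RL=W RR=W
after cmd 4 (t=76): FL=S FR=W RL=W RR=W

start t=18: FL=W FR=S RL=S RR=W
cmd 1: advance +17 → t=35, phase=(7,2,1,3) → FL=S FR=S RL=S RR=S
cmd 2: advance +17 → t=52, phase=(0,19,18,20) → FL=S FR=W RL=W RR=W
cmd 3: advance +20 → t=72, phase=(20,15,14,16) → FL=W FR=W RL=W RR=W
cmd 4: advance +4 → t=76, phase=(0,19,18,20) → FL=S FR=W RL=W RR=W


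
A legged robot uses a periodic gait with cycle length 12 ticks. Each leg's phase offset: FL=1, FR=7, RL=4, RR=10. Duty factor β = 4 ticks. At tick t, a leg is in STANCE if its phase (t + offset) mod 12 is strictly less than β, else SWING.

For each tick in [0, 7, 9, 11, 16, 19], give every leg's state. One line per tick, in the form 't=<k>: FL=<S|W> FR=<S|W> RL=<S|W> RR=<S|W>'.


t=0: FL=S FR=W RL=W RR=W
t=7: FL=W FR=S RL=W RR=W
t=9: FL=W FR=W RL=S RR=W
t=11: FL=S FR=W RL=S RR=W
t=16: FL=W FR=W RL=W RR=S
t=19: FL=W FR=S RL=W RR=W

t=0: phase=(1,7,4,10) vs β=4 → FL=S FR=W RL=W RR=W
t=7: phase=(8,2,11,5) vs β=4 → FL=W FR=S RL=W RR=W
t=9: phase=(10,4,1,7) vs β=4 → FL=W FR=W RL=S RR=W
t=11: phase=(0,6,3,9) vs β=4 → FL=S FR=W RL=S RR=W
t=16: phase=(5,11,8,2) vs β=4 → FL=W FR=W RL=W RR=S
t=19: phase=(8,2,11,5) vs β=4 → FL=W FR=S RL=W RR=W


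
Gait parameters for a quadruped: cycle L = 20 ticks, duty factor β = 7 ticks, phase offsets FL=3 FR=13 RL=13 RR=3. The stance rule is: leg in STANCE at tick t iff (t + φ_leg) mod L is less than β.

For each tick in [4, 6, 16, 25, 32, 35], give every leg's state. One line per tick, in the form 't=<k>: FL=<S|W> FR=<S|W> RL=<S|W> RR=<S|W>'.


t=4: phase=(7,17,17,7) vs β=7 → FL=W FR=W RL=W RR=W
t=6: phase=(9,19,19,9) vs β=7 → FL=W FR=W RL=W RR=W
t=16: phase=(19,9,9,19) vs β=7 → FL=W FR=W RL=W RR=W
t=25: phase=(8,18,18,8) vs β=7 → FL=W FR=W RL=W RR=W
t=32: phase=(15,5,5,15) vs β=7 → FL=W FR=S RL=S RR=W
t=35: phase=(18,8,8,18) vs β=7 → FL=W FR=W RL=W RR=W

t=4: FL=W FR=W RL=W RR=W
t=6: FL=W FR=W RL=W RR=W
t=16: FL=W FR=W RL=W RR=W
t=25: FL=W FR=W RL=W RR=W
t=32: FL=W FR=S RL=S RR=W
t=35: FL=W FR=W RL=W RR=W


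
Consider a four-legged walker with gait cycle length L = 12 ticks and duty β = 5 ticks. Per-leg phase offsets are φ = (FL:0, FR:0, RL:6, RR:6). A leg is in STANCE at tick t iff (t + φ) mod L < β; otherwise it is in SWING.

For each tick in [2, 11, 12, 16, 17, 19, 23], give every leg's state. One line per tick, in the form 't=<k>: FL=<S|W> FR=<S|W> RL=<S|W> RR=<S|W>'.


t=2: FL=S FR=S RL=W RR=W
t=11: FL=W FR=W RL=W RR=W
t=12: FL=S FR=S RL=W RR=W
t=16: FL=S FR=S RL=W RR=W
t=17: FL=W FR=W RL=W RR=W
t=19: FL=W FR=W RL=S RR=S
t=23: FL=W FR=W RL=W RR=W

t=2: phase=(2,2,8,8) vs β=5 → FL=S FR=S RL=W RR=W
t=11: phase=(11,11,5,5) vs β=5 → FL=W FR=W RL=W RR=W
t=12: phase=(0,0,6,6) vs β=5 → FL=S FR=S RL=W RR=W
t=16: phase=(4,4,10,10) vs β=5 → FL=S FR=S RL=W RR=W
t=17: phase=(5,5,11,11) vs β=5 → FL=W FR=W RL=W RR=W
t=19: phase=(7,7,1,1) vs β=5 → FL=W FR=W RL=S RR=S
t=23: phase=(11,11,5,5) vs β=5 → FL=W FR=W RL=W RR=W


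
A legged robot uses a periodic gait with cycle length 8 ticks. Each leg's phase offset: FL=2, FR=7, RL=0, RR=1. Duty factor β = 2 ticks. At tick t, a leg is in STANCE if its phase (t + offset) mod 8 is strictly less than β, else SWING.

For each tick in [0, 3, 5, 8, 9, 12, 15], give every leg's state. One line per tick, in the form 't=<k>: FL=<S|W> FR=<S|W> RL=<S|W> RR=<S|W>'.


t=0: FL=W FR=W RL=S RR=S
t=3: FL=W FR=W RL=W RR=W
t=5: FL=W FR=W RL=W RR=W
t=8: FL=W FR=W RL=S RR=S
t=9: FL=W FR=S RL=S RR=W
t=12: FL=W FR=W RL=W RR=W
t=15: FL=S FR=W RL=W RR=S

t=0: phase=(2,7,0,1) vs β=2 → FL=W FR=W RL=S RR=S
t=3: phase=(5,2,3,4) vs β=2 → FL=W FR=W RL=W RR=W
t=5: phase=(7,4,5,6) vs β=2 → FL=W FR=W RL=W RR=W
t=8: phase=(2,7,0,1) vs β=2 → FL=W FR=W RL=S RR=S
t=9: phase=(3,0,1,2) vs β=2 → FL=W FR=S RL=S RR=W
t=12: phase=(6,3,4,5) vs β=2 → FL=W FR=W RL=W RR=W
t=15: phase=(1,6,7,0) vs β=2 → FL=S FR=W RL=W RR=S


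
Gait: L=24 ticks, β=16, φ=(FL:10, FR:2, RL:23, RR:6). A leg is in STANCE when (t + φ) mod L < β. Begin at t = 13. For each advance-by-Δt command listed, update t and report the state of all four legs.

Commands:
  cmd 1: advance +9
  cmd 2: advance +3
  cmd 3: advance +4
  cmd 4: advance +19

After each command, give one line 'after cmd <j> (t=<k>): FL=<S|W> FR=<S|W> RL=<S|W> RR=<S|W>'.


start t=13: FL=W FR=S RL=S RR=W
cmd 1: advance +9 → t=22, phase=(8,0,21,4) → FL=S FR=S RL=W RR=S
cmd 2: advance +3 → t=25, phase=(11,3,0,7) → FL=S FR=S RL=S RR=S
cmd 3: advance +4 → t=29, phase=(15,7,4,11) → FL=S FR=S RL=S RR=S
cmd 4: advance +19 → t=48, phase=(10,2,23,6) → FL=S FR=S RL=W RR=S

after cmd 1 (t=22): FL=S FR=S RL=W RR=S
after cmd 2 (t=25): FL=S FR=S RL=S RR=S
after cmd 3 (t=29): FL=S FR=S RL=S RR=S
after cmd 4 (t=48): FL=S FR=S RL=W RR=S


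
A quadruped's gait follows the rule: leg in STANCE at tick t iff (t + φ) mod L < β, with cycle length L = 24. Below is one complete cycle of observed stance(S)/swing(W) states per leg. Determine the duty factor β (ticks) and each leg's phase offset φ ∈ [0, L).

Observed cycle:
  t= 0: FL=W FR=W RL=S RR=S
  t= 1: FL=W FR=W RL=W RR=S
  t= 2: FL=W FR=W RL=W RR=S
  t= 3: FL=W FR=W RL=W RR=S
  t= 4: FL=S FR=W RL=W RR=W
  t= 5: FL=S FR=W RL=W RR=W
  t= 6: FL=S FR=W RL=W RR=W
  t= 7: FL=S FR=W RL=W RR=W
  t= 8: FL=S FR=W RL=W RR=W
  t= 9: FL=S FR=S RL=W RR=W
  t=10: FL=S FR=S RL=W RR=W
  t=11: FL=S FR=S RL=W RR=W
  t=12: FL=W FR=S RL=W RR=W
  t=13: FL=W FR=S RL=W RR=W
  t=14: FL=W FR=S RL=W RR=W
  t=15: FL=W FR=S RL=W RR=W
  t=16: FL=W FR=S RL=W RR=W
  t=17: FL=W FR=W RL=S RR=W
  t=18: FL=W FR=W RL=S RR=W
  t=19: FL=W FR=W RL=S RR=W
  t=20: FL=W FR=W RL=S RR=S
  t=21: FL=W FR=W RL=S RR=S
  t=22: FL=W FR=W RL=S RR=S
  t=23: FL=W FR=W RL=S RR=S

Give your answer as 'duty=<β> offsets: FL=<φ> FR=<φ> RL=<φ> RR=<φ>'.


duty β = stance ticks per leg = 8
FL: stance ticks = 8; W→S at t=4 → φ=20
FR: stance ticks = 8; W→S at t=9 → φ=15
RL: stance ticks = 8; W→S at t=17 → φ=7
RR: stance ticks = 8; W→S at t=20 → φ=4

duty=8 offsets: FL=20 FR=15 RL=7 RR=4


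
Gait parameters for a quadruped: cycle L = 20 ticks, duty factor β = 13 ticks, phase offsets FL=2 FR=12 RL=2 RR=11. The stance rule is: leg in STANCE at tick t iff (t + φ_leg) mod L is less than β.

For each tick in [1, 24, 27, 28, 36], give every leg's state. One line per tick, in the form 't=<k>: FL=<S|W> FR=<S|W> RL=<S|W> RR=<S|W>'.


t=1: FL=S FR=W RL=S RR=S
t=24: FL=S FR=W RL=S RR=W
t=27: FL=S FR=W RL=S RR=W
t=28: FL=S FR=S RL=S RR=W
t=36: FL=W FR=S RL=W RR=S

t=1: phase=(3,13,3,12) vs β=13 → FL=S FR=W RL=S RR=S
t=24: phase=(6,16,6,15) vs β=13 → FL=S FR=W RL=S RR=W
t=27: phase=(9,19,9,18) vs β=13 → FL=S FR=W RL=S RR=W
t=28: phase=(10,0,10,19) vs β=13 → FL=S FR=S RL=S RR=W
t=36: phase=(18,8,18,7) vs β=13 → FL=W FR=S RL=W RR=S


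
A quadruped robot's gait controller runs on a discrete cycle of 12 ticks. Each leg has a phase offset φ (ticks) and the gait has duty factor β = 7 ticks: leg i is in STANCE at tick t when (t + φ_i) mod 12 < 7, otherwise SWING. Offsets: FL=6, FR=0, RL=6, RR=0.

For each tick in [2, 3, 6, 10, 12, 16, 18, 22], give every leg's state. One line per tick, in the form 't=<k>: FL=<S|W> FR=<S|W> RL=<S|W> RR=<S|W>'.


t=2: phase=(8,2,8,2) vs β=7 → FL=W FR=S RL=W RR=S
t=3: phase=(9,3,9,3) vs β=7 → FL=W FR=S RL=W RR=S
t=6: phase=(0,6,0,6) vs β=7 → FL=S FR=S RL=S RR=S
t=10: phase=(4,10,4,10) vs β=7 → FL=S FR=W RL=S RR=W
t=12: phase=(6,0,6,0) vs β=7 → FL=S FR=S RL=S RR=S
t=16: phase=(10,4,10,4) vs β=7 → FL=W FR=S RL=W RR=S
t=18: phase=(0,6,0,6) vs β=7 → FL=S FR=S RL=S RR=S
t=22: phase=(4,10,4,10) vs β=7 → FL=S FR=W RL=S RR=W

t=2: FL=W FR=S RL=W RR=S
t=3: FL=W FR=S RL=W RR=S
t=6: FL=S FR=S RL=S RR=S
t=10: FL=S FR=W RL=S RR=W
t=12: FL=S FR=S RL=S RR=S
t=16: FL=W FR=S RL=W RR=S
t=18: FL=S FR=S RL=S RR=S
t=22: FL=S FR=W RL=S RR=W


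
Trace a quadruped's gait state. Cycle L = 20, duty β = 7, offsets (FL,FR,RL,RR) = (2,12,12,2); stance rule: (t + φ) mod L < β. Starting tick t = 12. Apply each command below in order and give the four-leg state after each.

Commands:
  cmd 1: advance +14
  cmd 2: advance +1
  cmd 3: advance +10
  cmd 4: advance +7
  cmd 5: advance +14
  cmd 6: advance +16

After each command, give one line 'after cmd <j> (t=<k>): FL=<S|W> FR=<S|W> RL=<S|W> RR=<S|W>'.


after cmd 1 (t=26): FL=W FR=W RL=W RR=W
after cmd 2 (t=27): FL=W FR=W RL=W RR=W
after cmd 3 (t=37): FL=W FR=W RL=W RR=W
after cmd 4 (t=44): FL=S FR=W RL=W RR=S
after cmd 5 (t=58): FL=S FR=W RL=W RR=S
after cmd 6 (t=74): FL=W FR=S RL=S RR=W

start t=12: FL=W FR=S RL=S RR=W
cmd 1: advance +14 → t=26, phase=(8,18,18,8) → FL=W FR=W RL=W RR=W
cmd 2: advance +1 → t=27, phase=(9,19,19,9) → FL=W FR=W RL=W RR=W
cmd 3: advance +10 → t=37, phase=(19,9,9,19) → FL=W FR=W RL=W RR=W
cmd 4: advance +7 → t=44, phase=(6,16,16,6) → FL=S FR=W RL=W RR=S
cmd 5: advance +14 → t=58, phase=(0,10,10,0) → FL=S FR=W RL=W RR=S
cmd 6: advance +16 → t=74, phase=(16,6,6,16) → FL=W FR=S RL=S RR=W


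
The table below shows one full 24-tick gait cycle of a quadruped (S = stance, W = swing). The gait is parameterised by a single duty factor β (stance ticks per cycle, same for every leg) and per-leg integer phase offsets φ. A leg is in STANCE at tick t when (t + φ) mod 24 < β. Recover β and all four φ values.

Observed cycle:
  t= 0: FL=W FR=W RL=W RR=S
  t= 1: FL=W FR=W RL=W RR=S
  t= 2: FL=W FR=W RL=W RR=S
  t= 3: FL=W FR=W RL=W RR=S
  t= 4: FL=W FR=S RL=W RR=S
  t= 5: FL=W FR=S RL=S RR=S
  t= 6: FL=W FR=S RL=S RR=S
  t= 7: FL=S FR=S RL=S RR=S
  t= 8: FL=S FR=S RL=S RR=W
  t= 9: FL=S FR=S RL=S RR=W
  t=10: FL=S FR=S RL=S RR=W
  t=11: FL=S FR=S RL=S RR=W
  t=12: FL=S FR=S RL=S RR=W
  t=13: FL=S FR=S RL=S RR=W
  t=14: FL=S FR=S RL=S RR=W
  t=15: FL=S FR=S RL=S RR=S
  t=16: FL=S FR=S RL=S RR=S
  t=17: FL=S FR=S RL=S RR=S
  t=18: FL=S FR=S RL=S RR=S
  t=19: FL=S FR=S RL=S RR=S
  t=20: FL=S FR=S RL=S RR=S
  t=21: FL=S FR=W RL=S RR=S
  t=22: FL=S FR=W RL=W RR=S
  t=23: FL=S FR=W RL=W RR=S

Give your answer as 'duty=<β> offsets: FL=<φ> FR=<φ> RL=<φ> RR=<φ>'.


duty=17 offsets: FL=17 FR=20 RL=19 RR=9

duty β = stance ticks per leg = 17
FL: stance ticks = 17; W→S at t=7 → φ=17
FR: stance ticks = 17; W→S at t=4 → φ=20
RL: stance ticks = 17; W→S at t=5 → φ=19
RR: stance ticks = 17; W→S at t=15 → φ=9


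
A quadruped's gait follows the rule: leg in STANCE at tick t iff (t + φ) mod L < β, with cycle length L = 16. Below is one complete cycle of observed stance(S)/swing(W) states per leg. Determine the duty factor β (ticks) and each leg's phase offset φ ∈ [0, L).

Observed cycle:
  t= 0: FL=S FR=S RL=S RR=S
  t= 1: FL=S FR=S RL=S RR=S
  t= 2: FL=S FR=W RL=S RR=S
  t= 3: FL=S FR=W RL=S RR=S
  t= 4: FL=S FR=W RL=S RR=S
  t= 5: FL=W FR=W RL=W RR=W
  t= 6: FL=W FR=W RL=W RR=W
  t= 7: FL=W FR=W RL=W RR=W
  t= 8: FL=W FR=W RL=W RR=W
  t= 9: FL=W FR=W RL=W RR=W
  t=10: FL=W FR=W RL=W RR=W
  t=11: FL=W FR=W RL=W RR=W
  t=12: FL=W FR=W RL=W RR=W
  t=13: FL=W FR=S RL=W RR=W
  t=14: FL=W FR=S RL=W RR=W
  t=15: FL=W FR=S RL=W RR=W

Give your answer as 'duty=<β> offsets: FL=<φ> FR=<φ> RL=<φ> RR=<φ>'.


duty=5 offsets: FL=0 FR=3 RL=0 RR=0

duty β = stance ticks per leg = 5
FL: stance ticks = 5; W→S at t=0 → φ=0
FR: stance ticks = 5; W→S at t=13 → φ=3
RL: stance ticks = 5; W→S at t=0 → φ=0
RR: stance ticks = 5; W→S at t=0 → φ=0


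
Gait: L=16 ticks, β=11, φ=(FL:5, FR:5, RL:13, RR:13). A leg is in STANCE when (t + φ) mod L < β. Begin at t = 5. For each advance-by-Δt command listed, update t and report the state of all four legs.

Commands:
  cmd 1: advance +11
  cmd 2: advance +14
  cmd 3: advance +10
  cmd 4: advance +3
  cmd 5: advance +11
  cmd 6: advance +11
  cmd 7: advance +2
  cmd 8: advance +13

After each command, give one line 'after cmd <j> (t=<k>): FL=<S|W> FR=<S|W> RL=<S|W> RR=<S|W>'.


start t=5: FL=S FR=S RL=S RR=S
cmd 1: advance +11 → t=16, phase=(5,5,13,13) → FL=S FR=S RL=W RR=W
cmd 2: advance +14 → t=30, phase=(3,3,11,11) → FL=S FR=S RL=W RR=W
cmd 3: advance +10 → t=40, phase=(13,13,5,5) → FL=W FR=W RL=S RR=S
cmd 4: advance +3 → t=43, phase=(0,0,8,8) → FL=S FR=S RL=S RR=S
cmd 5: advance +11 → t=54, phase=(11,11,3,3) → FL=W FR=W RL=S RR=S
cmd 6: advance +11 → t=65, phase=(6,6,14,14) → FL=S FR=S RL=W RR=W
cmd 7: advance +2 → t=67, phase=(8,8,0,0) → FL=S FR=S RL=S RR=S
cmd 8: advance +13 → t=80, phase=(5,5,13,13) → FL=S FR=S RL=W RR=W

after cmd 1 (t=16): FL=S FR=S RL=W RR=W
after cmd 2 (t=30): FL=S FR=S RL=W RR=W
after cmd 3 (t=40): FL=W FR=W RL=S RR=S
after cmd 4 (t=43): FL=S FR=S RL=S RR=S
after cmd 5 (t=54): FL=W FR=W RL=S RR=S
after cmd 6 (t=65): FL=S FR=S RL=W RR=W
after cmd 7 (t=67): FL=S FR=S RL=S RR=S
after cmd 8 (t=80): FL=S FR=S RL=W RR=W


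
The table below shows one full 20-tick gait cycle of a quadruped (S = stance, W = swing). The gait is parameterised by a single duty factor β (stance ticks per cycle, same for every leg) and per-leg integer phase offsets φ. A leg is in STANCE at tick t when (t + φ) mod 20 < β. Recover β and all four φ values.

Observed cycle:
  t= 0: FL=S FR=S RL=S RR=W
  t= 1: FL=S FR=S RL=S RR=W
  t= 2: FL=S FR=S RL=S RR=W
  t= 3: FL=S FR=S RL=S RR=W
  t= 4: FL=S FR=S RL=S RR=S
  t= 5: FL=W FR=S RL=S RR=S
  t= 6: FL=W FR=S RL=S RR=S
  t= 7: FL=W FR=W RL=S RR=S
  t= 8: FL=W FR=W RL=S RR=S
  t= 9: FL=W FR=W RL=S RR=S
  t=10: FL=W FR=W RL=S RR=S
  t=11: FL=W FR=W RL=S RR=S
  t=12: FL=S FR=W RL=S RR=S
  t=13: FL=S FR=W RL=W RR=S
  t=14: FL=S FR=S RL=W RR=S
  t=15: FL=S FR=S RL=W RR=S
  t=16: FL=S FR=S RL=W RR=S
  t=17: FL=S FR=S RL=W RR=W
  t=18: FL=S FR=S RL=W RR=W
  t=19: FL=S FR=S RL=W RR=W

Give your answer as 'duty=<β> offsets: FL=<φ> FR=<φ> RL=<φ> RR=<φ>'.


duty=13 offsets: FL=8 FR=6 RL=0 RR=16

duty β = stance ticks per leg = 13
FL: stance ticks = 13; W→S at t=12 → φ=8
FR: stance ticks = 13; W→S at t=14 → φ=6
RL: stance ticks = 13; W→S at t=0 → φ=0
RR: stance ticks = 13; W→S at t=4 → φ=16
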